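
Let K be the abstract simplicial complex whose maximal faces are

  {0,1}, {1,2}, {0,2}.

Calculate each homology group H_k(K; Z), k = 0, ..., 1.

H_0 = Z,  H_1 = Z.

Fix the vertex order 0 < 1 < 2 and write every simplex with vertices in increasing order. Then dim K = 1 and the simplices of K are:

  0-simplices (3): [0], [1], [2]
  1-simplices (3): [0,1], [0,2], [1,2]

giving chain groups C_0 ≅ Z^3, C_1 ≅ Z^3.

Boundary ∂_1: C_1 → C_0 maps an edge to its endpoints' difference, ∂[p,q] = q − p.
This gives a 3×3 integer matrix of rank 2; reducing to Smith normal form yields diagonal entries (1,1).

From H_k ≅ ker(∂_k) / im(∂_{k+1}) we obtain:

  H_0: rank C_0 − rank ∂_1 = 3 − 2 = 1, and the invariant factors of ∂_1 are all 1, so H_0 ≅ Z.
  H_1: rank ker ∂_1 − rank ∂_2 = (3 − 2) − 0 = 1, and there is no ∂_2, so H_1 ≅ Z.

As a check, the Euler characteristic is 3 − 3 = 0, which agrees with 1 − 1 = 0.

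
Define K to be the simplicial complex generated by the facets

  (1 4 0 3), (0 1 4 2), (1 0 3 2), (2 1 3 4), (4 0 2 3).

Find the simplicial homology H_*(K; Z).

H_0 = Z,  H_1 = 0,  H_2 = 0,  H_3 = Z.

Order the vertices as 0 < 1 < 2 < 3 < 4. Listing each simplex with vertices in this order, K has dimension 3 with simplices:

  0-simplices (5): [0], [1], [2], [3], [4]
  1-simplices (10): [0,1], [0,2], [0,3], [0,4], [1,2], [1,3], [1,4], [2,3], [2,4], [3,4]
  2-simplices (10): [0,1,2], [0,1,3], [0,1,4], [0,2,3], [0,2,4], [0,3,4], [1,2,3], [1,2,4], [1,3,4], [2,3,4]
  3-simplices (5): [0,1,2,3], [0,1,2,4], [0,1,3,4], [0,2,3,4], [1,2,3,4]

giving chain groups C_0 ≅ Z^5, C_1 ≅ Z^10, C_2 ≅ Z^10, C_3 ≅ Z^5.

The boundary map ∂_1: C_1 → C_0 is given by ∂[p,q] = [q] − [p]. For instance
  ∂[1,4] = [4] − [1].
The resulting 5×10 matrix has rank 4, and its Smith normal form has invariant factors (1,1,1,1).

The boundary map ∂_2: C_2 → C_1 acts by ∂[p,q,r] = [q,r] − [p,r] + [p,q]. For instance
  ∂[0,1,3] = [1,3] − [0,3] + [0,1],
  ∂[1,2,4] = [2,4] − [1,4] + [1,2].
As a 10×10 matrix over Z this has rank 6, with invariant factors (1,1,1,1,1,1).

Boundary ∂_3: C_3 → C_2 sends each 3-simplex σ to the alternating sum Σ_i (−1)^i (σ with its i-th vertex removed). For instance
  ∂[0,1,3,4] = [1,3,4] − [0,3,4] + [0,1,4] − [0,1,3],
  ∂[0,1,2,4] = [1,2,4] − [0,2,4] + [0,1,4] − [0,1,2].
The resulting 10×5 matrix has rank 4, and its Smith normal form has invariant factors (1,1,1,1).

Reading off H_k = ker ∂_k / im ∂_{k+1}:

  H_0: rank C_0 − rank ∂_1 = 5 − 4 = 1, and the invariant factors of ∂_1 are all 1, so H_0 = Z.
  H_1: rank ker ∂_1 − rank ∂_2 = (10 − 4) − 6 = 0, and the invariant factors of ∂_2 are all 1, so H_1 = 0.
  H_2: rank ker ∂_2 − rank ∂_3 = (10 − 6) − 4 = 0, and the invariant factors of ∂_3 are all 1, so H_2 = 0.
  H_3: rank ker ∂_3 − rank ∂_4 = (5 − 4) − 0 = 1, and there is no ∂_4, so H_3 = Z.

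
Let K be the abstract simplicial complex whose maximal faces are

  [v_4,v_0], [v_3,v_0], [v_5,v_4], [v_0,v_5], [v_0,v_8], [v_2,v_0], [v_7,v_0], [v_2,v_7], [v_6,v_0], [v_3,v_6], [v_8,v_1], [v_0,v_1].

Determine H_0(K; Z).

Fix the vertex order v_0 < v_1 < v_2 < v_3 < v_4 < v_5 < v_6 < v_7 < v_8 and write every simplex with vertices in increasing order. Then dim K = 1 and the simplices of K are:

  0-simplices (9): [v_0], [v_1], [v_2], [v_3], [v_4], [v_5], [v_6], [v_7], [v_8]
  1-simplices (12): [v_0,v_1], [v_0,v_2], [v_0,v_3], [v_0,v_4], [v_0,v_5], [v_0,v_6], [v_0,v_7], [v_0,v_8], [v_1,v_8], [v_2,v_7], [v_3,v_6], [v_4,v_5]

Hence C_0 ≅ Z^9, C_1 ≅ Z^12.

Boundary ∂_1: C_1 → C_0 is given by ∂[p,q] = [q] − [p].
The resulting 9×12 matrix has rank 8, and its Smith normal form has invariant factors (1,1,1,1,1,1,1,1).

Now H_k = ker ∂_k / im ∂_{k+1}, so:

  H_0: rank C_0 − rank ∂_1 = 9 − 8 = 1, and the invariant factors of ∂_1 are all 1, so H_0 = Z.

(K is a triangulation of a wedge of 4 circles.)

H_0 ≅ Z.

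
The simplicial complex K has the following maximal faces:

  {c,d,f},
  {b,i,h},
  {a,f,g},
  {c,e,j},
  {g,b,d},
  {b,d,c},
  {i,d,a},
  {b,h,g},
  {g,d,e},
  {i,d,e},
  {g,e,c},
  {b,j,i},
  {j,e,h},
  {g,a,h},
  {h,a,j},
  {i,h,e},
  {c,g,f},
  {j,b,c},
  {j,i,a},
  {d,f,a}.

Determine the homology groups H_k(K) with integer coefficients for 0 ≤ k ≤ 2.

Take the total order a < b < c < d < e < f < g < h < i < j on the vertex set. Then K (dimension 2) consists of the simplices:

  0-simplices (10): a, b, c, d, e, f, g, h, i, j
  1-simplices (30): ad, af, ag, ah, ai, aj, bc, bd, bg, bh, bi, bj, cd, ce, cf, cg, cj, de, df, dg, di, eg, eh, ei, ej, fg, gh, hi, hj, ij
  2-simplices (20): adf, adi, afg, agh, ahj, aij, bcd, bcj, bdg, bgh, bhi, bij, cdf, ceg, cej, cfg, deg, dei, ehi, ehj

giving chain groups C_0 ≅ Z^10, C_1 ≅ Z^30, C_2 ≅ Z^20.

The boundary map ∂_1: C_1 → C_0 maps an edge to its endpoints' difference, ∂[p,q] = q − p.
As a 10×30 matrix over Z this has rank 9, with invariant factors (1,1,1,1,1,1,1,1,1).

∂_2: C_2 → C_1 acts by ∂[p,q,r] = [q,r] − [p,r] + [p,q]. For instance
  ∂cej = ej − cj + ce,
  ∂adf = df − af + ad.
The resulting 30×20 matrix has rank 20, and its Smith normal form has invariant factors (1,1,1,1,1,1,1,1,1,1,1,1,1,1,1,1,1,1,1,2).

Now H_k = ker ∂_k / im ∂_{k+1}, so:

  H_0: rank C_0 − rank ∂_1 = 10 − 9 = 1, and the invariant factors of ∂_1 are all 1, so H_0 ≅ Z.
  H_1: rank ker ∂_1 − rank ∂_2 = (30 − 9) − 20 = 1, and ∂_2 has invariant factor 2 > 1, so H_1 ≅ Z ⊕ Z_2.
  H_2: rank ker ∂_2 − rank ∂_3 = (20 − 20) − 0 = 0, and there is no ∂_3, so H_2 ≅ 0.

As a check, the Euler characteristic is 10 − 30 + 20 = 0, which agrees with 1 − 1 + 0 = 0.

H_0 ≅ Z,  H_1 ≅ Z ⊕ Z_2,  H_2 = 0.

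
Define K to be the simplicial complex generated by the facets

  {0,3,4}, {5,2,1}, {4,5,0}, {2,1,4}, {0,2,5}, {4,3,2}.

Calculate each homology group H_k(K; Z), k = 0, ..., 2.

H_0 ≅ Z,  H_1 ≅ Z,  H_2 = 0.

K has 6 vertices, 12 edges, 6 triangles.
rank ∂_0 = 0, rank ∂_1 = 5 ⇒ b_0 = 6 − 0 − 5 = 1; all invariant factors of ∂_1 are 1 so no torsion. So H_0 ≅ Z.
rank ∂_1 = 5, rank ∂_2 = 6 ⇒ b_1 = 12 − 5 − 6 = 1; all invariant factors of ∂_2 are 1 so no torsion. So H_1 ≅ Z.
rank ∂_2 = 6, rank ∂_3 = 0 ⇒ b_2 = 6 − 6 − 0 = 0. So H_2 ≅ 0.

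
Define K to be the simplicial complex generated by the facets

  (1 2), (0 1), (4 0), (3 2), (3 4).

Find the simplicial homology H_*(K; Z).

K has 5 vertices, 5 edges.
rank ∂_0 = 0, rank ∂_1 = 4 ⇒ b_0 = 5 − 0 − 4 = 1; all invariant factors of ∂_1 are 1 so no torsion. So H_0 ≅ Z.
rank ∂_1 = 4, rank ∂_2 = 0 ⇒ b_1 = 5 − 4 − 0 = 1. So H_1 ≅ Z.

H_0 ≅ Z,  H_1 ≅ Z.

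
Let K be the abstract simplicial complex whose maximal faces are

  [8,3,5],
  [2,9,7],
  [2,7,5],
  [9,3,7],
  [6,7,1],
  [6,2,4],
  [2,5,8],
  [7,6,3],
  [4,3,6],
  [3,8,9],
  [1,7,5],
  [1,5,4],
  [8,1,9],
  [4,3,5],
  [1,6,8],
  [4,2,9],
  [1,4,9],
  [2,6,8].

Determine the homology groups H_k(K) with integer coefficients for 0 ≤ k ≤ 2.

H_0 = Z,  H_1 = Z^2,  H_2 = Z.

Order the vertices as 1 < 2 < 3 < 4 < 5 < 6 < 7 < 8 < 9. Listing each simplex with vertices in this order, K has dimension 2 with simplices:

  0-simplices (9): [1], [2], [3], [4], [5], [6], [7], [8], [9]
  1-simplices (27): (27 of them)
  2-simplices (18): [1,4,5], [1,4,9], [1,5,7], [1,6,7], [1,6,8], [1,8,9], [2,4,6], [2,4,9], [2,5,7], [2,5,8], [2,6,8], [2,7,9], [3,4,5], [3,4,6], [3,5,8], [3,6,7], [3,7,9], [3,8,9]

Hence C_0 ≅ Z^9, C_1 ≅ Z^27, C_2 ≅ Z^18.

Boundary ∂_1: C_1 → C_0 sends each edge [p,q] (with p < q) to q − p. For instance
  ∂[1,7] = [7] − [1].
As a 9×27 matrix over Z this has rank 8, with invariant factors (1,1,1,1,1,1,1,1).

Boundary ∂_2: C_2 → C_1 acts by ∂[p,q,r] = [q,r] − [p,r] + [p,q]. For instance
  ∂[1,6,8] = [6,8] − [1,8] + [1,6],
  ∂[1,5,7] = [5,7] − [1,7] + [1,5].
As a 27×18 matrix over Z this has rank 17, with invariant factors (1,1,1,1,1,1,1,1,1,1,1,1,1,1,1,1,1).

Computing H_k = (kernel of ∂_k) / (image of ∂_{k+1}):

  H_0: rank C_0 − rank ∂_1 = 9 − 8 = 1, and the invariant factors of ∂_1 are all 1, so H_0 = Z.
  H_1: rank ker ∂_1 − rank ∂_2 = (27 − 8) − 17 = 2, and the invariant factors of ∂_2 are all 1, so H_1 = Z^2.
  H_2: rank ker ∂_2 − rank ∂_3 = (18 − 17) − 0 = 1, and there is no ∂_3, so H_2 = Z.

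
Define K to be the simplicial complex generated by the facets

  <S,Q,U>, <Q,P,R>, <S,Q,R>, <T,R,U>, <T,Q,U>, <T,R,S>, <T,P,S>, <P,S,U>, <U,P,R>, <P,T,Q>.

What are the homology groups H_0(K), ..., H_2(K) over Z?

H_0 = Z,  H_1 = Z/2,  H_2 = 0.

Order the vertices as P < Q < R < S < T < U. Listing each simplex with vertices in this order, K has dimension 2 with simplices:

  0-simplices (6): P, Q, R, S, T, U
  1-simplices (15): PQ, PR, PS, PT, PU, QR, QS, QT, QU, RS, RT, RU, ST, SU, TU
  2-simplices (10): PQR, PQT, PRU, PST, PSU, QRS, QSU, QTU, RST, RTU

so the chain groups are C_0 ≅ Z^6, C_1 ≅ Z^15, C_2 ≅ Z^10.

Boundary ∂_1: C_1 → C_0 sends each edge [p,q] (with p < q) to q − p.
The resulting 6×15 matrix has rank 5, and its Smith normal form has invariant factors (1,1,1,1,1).

The boundary map ∂_2: C_2 → C_1 sends each 2-simplex [p,q,r] to [q,r] − [p,r] + [p,q]. For instance
  ∂RTU = TU − RU + RT,
  ∂RST = ST − RT + RS.
The 15×10 boundary matrix has rank 10 and Smith normal form diag(1,1,1,1,1,1,1,1,1,2).

From H_k ≅ ker(∂_k) / im(∂_{k+1}) we obtain:

  H_0: rank C_0 − rank ∂_1 = 6 − 5 = 1, and the invariant factors of ∂_1 are all 1, so H_0 = Z.
  H_1: rank ker ∂_1 − rank ∂_2 = (15 − 5) − 10 = 0, and ∂_2 has invariant factor 2 > 1, so H_1 = Z/2.
  H_2: rank ker ∂_2 − rank ∂_3 = (10 − 10) − 0 = 0, and there is no ∂_3, so H_2 = 0.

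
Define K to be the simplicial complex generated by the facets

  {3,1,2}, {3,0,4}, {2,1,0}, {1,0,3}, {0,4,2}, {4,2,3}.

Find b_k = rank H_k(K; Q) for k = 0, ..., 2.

Order the vertices as 0 < 1 < 2 < 3 < 4. Listing each simplex with vertices in this order, K has dimension 2 with simplices:

  0-simplices (5): [0], [1], [2], [3], [4]
  1-simplices (9): [0,1], [0,2], [0,3], [0,4], [1,2], [1,3], [2,3], [2,4], [3,4]
  2-simplices (6): [0,1,2], [0,1,3], [0,2,4], [0,3,4], [1,2,3], [2,3,4]

Hence C_0 ≅ Z^5, C_1 ≅ Z^9, C_2 ≅ Z^6.

Boundary ∂_1: C_1 → C_0 sends each edge [p,q] (with p < q) to q − p.
The 5×9 boundary matrix has rank 4 and Smith normal form diag(1,1,1,1).

∂_2: C_2 → C_1 acts by ∂[p,q,r] = [q,r] − [p,r] + [p,q]. For instance
  ∂[2,3,4] = [3,4] − [2,4] + [2,3],
  ∂[0,2,4] = [2,4] − [0,4] + [0,2].
The 9×6 boundary matrix has rank 5 and Smith normal form diag(1,1,1,1,1).

Computing H_k = (kernel of ∂_k) / (image of ∂_{k+1}):

  H_0: rank C_0 − rank ∂_1 = 5 − 4 = 1, and the invariant factors of ∂_1 are all 1, so H_0 ≅ Z.
  H_1: rank ker ∂_1 − rank ∂_2 = (9 − 4) − 5 = 0, and the invariant factors of ∂_2 are all 1, so H_1 ≅ 0.
  H_2: rank ker ∂_2 − rank ∂_3 = (6 − 5) − 0 = 1, and there is no ∂_3, so H_2 ≅ Z.

As a check, the Euler characteristic is 5 − 9 + 6 = 2, which agrees with 1 − 0 + 1 = 2.

Hence the Betti numbers are b_0 = 1, b_1 = 0, b_2 = 1.

b_0 = 1, b_1 = 0, b_2 = 1.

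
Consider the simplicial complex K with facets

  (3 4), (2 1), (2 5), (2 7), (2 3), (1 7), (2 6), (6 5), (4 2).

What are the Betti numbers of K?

b_0 = 1, b_1 = 3.

Order the vertices as 1 < 2 < 3 < 4 < 5 < 6 < 7. Listing each simplex with vertices in this order, K has dimension 1 with simplices:

  0-simplices (7): [1], [2], [3], [4], [5], [6], [7]
  1-simplices (9): [1,2], [1,7], [2,3], [2,4], [2,5], [2,6], [2,7], [3,4], [5,6]

giving chain groups C_0 ≅ Z^7, C_1 ≅ Z^9.

Boundary ∂_1: C_1 → C_0 sends each edge [p,q] (with p < q) to q − p. For instance
  ∂[2,6] = [6] − [2].
As a 7×9 matrix over Z this has rank 6, with invariant factors (1,1,1,1,1,1).

From H_k ≅ ker(∂_k) / im(∂_{k+1}) we obtain:

  H_0: rank C_0 − rank ∂_1 = 7 − 6 = 1, and the invariant factors of ∂_1 are all 1, so H_0 = Z.
  H_1: rank ker ∂_1 − rank ∂_2 = (9 − 6) − 0 = 3, and there is no ∂_2, so H_1 = Z^3.

Hence the Betti numbers are b_0 = 1, b_1 = 3.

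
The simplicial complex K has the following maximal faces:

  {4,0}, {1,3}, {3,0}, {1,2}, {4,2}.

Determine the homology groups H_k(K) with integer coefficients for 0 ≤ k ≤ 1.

H_0 = Z,  H_1 = Z.

Fix the vertex order 0 < 1 < 2 < 3 < 4 and write every simplex with vertices in increasing order. Then dim K = 1 and the simplices of K are:

  0-simplices (5): [0], [1], [2], [3], [4]
  1-simplices (5): [0,3], [0,4], [1,2], [1,3], [2,4]

so the chain groups are C_0 ≅ Z^5, C_1 ≅ Z^5.

Boundary ∂_1: C_1 → C_0 is given by ∂[p,q] = [q] − [p].
This gives a 5×5 integer matrix of rank 4; reducing to Smith normal form yields diagonal entries (1,1,1,1).

From H_k ≅ ker(∂_k) / im(∂_{k+1}) we obtain:

  H_0: rank C_0 − rank ∂_1 = 5 − 4 = 1, and the invariant factors of ∂_1 are all 1, so H_0 = Z.
  H_1: rank ker ∂_1 − rank ∂_2 = (5 − 4) − 0 = 1, and there is no ∂_2, so H_1 = Z.

As a check, the Euler characteristic is 5 − 5 = 0, which agrees with 1 − 1 = 0.
(K is a triangulation of the circle S^1.)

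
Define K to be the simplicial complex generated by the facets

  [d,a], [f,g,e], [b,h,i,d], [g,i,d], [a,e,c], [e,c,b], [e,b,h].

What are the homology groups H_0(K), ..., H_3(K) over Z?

We work with the vertex ordering a < b < c < d < e < f < g < h < i. The simplices of K, each written with vertices in increasing order, are:

  0-simplices (9): a, b, c, d, e, f, g, h, i
  1-simplices (18): ac, ad, ae, bc, bd, be, bh, bi, ce, dg, dh, di, ef, eg, eh, fg, gi, hi
  2-simplices (9): ace, bce, bdh, bdi, beh, bhi, dgi, dhi, efg
  3-simplices (1): bdhi

Hence C_0 ≅ Z^9, C_1 ≅ Z^18, C_2 ≅ Z^9, C_3 ≅ Z^1.

∂_1: C_1 → C_0 sends each edge [p,q] (with p < q) to q − p.
As a 9×18 matrix over Z this has rank 8, with invariant factors (1,1,1,1,1,1,1,1).

The boundary map ∂_2: C_2 → C_1 maps a triangle to the signed sum of its edges. For instance
  ∂bdi = di − bi + bd,
  ∂bdh = dh − bh + bd.
This gives a 18×9 integer matrix of rank 8; reducing to Smith normal form yields diagonal entries (1,1,1,1,1,1,1,1).

The boundary map ∂_3: C_3 → C_2 sends each 3-simplex σ to the alternating sum Σ_i (−1)^i (σ with its i-th vertex removed). For instance
  ∂bdhi = dhi − bhi + bdi − bdh.
The resulting 9×1 matrix has rank 1, and its Smith normal form has invariant factors (1).

Computing H_k = (kernel of ∂_k) / (image of ∂_{k+1}):

  H_0: rank C_0 − rank ∂_1 = 9 − 8 = 1, and the invariant factors of ∂_1 are all 1, so H_0 ≅ Z.
  H_1: rank ker ∂_1 − rank ∂_2 = (18 − 8) − 8 = 2, and the invariant factors of ∂_2 are all 1, so H_1 ≅ Z^2.
  H_2: rank ker ∂_2 − rank ∂_3 = (9 − 8) − 1 = 0, and the invariant factors of ∂_3 are all 1, so H_2 ≅ 0.
  H_3: rank ker ∂_3 − rank ∂_4 = (1 − 1) − 0 = 0, and there is no ∂_4, so H_3 ≅ 0.

As a check, the Euler characteristic is 9 − 18 + 9 − 1 = -1, which agrees with 1 − 2 + 0 − 0 = -1.

H_0 ≅ Z,  H_1 ≅ Z^2,  H_2 = 0,  H_3 = 0.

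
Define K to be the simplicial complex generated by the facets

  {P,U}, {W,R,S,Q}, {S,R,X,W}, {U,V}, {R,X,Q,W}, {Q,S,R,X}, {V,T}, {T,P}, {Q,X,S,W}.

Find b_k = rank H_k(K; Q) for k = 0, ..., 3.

Order the vertices as P < Q < R < S < T < U < V < W < X. Listing each simplex with vertices in this order, K has dimension 3 with simplices:

  0-simplices (9): P, Q, R, S, T, U, V, W, X
  1-simplices (14): PT, PU, QR, QS, QW, QX, RS, RW, RX, SW, SX, TV, UV, WX
  2-simplices (10): QRS, QRW, QRX, QSW, QSX, QWX, RSW, RSX, RWX, SWX
  3-simplices (5): QRSW, QRSX, QRWX, QSWX, RSWX

so the chain groups are C_0 ≅ Z^9, C_1 ≅ Z^14, C_2 ≅ Z^10, C_3 ≅ Z^5.

The boundary map ∂_1: C_1 → C_0 sends each edge [p,q] (with p < q) to q − p.
This gives a 9×14 integer matrix of rank 7; reducing to Smith normal form yields diagonal entries (1,1,1,1,1,1,1).

∂_2: C_2 → C_1 acts by ∂[p,q,r] = [q,r] − [p,r] + [p,q]. For instance
  ∂QRS = RS − QS + QR,
  ∂SWX = WX − SX + SW.
The 14×10 boundary matrix has rank 6 and Smith normal form diag(1,1,1,1,1,1).

∂_3: C_3 → C_2 sends each 3-simplex σ to the alternating sum Σ_i (−1)^i (σ with its i-th vertex removed). For instance
  ∂QRSX = RSX − QSX + QRX − QRS,
  ∂RSWX = SWX − RWX + RSX − RSW.
The resulting 10×5 matrix has rank 4, and its Smith normal form has invariant factors (1,1,1,1).

From H_k ≅ ker(∂_k) / im(∂_{k+1}) we obtain:

  H_0: rank C_0 − rank ∂_1 = 9 − 7 = 2, and the invariant factors of ∂_1 are all 1, so H_0 ≅ Z^2.
  H_1: rank ker ∂_1 − rank ∂_2 = (14 − 7) − 6 = 1, and the invariant factors of ∂_2 are all 1, so H_1 ≅ Z.
  H_2: rank ker ∂_2 − rank ∂_3 = (10 − 6) − 4 = 0, and the invariant factors of ∂_3 are all 1, so H_2 ≅ 0.
  H_3: rank ker ∂_3 − rank ∂_4 = (5 − 4) − 0 = 1, and there is no ∂_4, so H_3 ≅ Z.

As a check, the Euler characteristic is 9 − 14 + 10 − 5 = 0, which agrees with 2 − 1 + 0 − 1 = 0.

Hence the Betti numbers are b_0 = 2, b_1 = 1, b_2 = 0, b_3 = 1.

b_0 = 2, b_1 = 1, b_2 = 0, b_3 = 1.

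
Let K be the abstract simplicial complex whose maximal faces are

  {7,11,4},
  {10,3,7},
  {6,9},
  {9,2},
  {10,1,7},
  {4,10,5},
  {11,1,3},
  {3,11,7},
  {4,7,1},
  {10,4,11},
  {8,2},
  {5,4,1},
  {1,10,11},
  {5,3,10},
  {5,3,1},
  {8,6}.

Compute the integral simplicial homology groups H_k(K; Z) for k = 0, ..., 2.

Order the vertices as 1 < 2 < 3 < 4 < 5 < 6 < 7 < 8 < 9 < 10 < 11. Listing each simplex with vertices in this order, K has dimension 2 with simplices:

  0-simplices (11): [1], [2], [3], [4], [5], [6], [7], [8], [9], [10], [11]
  1-simplices (22): (22 of them)
  2-simplices (12): [1,3,5], [1,3,11], [1,4,5], [1,4,7], [1,7,10], [1,10,11], [3,5,10], [3,7,10], [3,7,11], [4,5,10], [4,7,11], [4,10,11]

Hence C_0 ≅ Z^11, C_1 ≅ Z^22, C_2 ≅ Z^12.

The boundary map ∂_1: C_1 → C_0 is given by ∂[p,q] = [q] − [p]. For instance
  ∂[4,5] = [5] − [4].
This gives a 11×22 integer matrix of rank 9; reducing to Smith normal form yields diagonal entries (1,1,1,1,1,1,1,1,1).

∂_2: C_2 → C_1 acts by ∂[p,q,r] = [q,r] − [p,r] + [p,q]. For instance
  ∂[1,7,10] = [7,10] − [1,10] + [1,7],
  ∂[4,7,11] = [7,11] − [4,11] + [4,7].
The resulting 22×12 matrix has rank 12, and its Smith normal form has invariant factors (1,1,1,1,1,1,1,1,1,1,1,2).

Now H_k = ker ∂_k / im ∂_{k+1}, so:

  H_0: rank C_0 − rank ∂_1 = 11 − 9 = 2, and the invariant factors of ∂_1 are all 1, so H_0 = Z^2.
  H_1: rank ker ∂_1 − rank ∂_2 = (22 − 9) − 12 = 1, and ∂_2 has invariant factor 2 > 1, so H_1 = Z ⊕ Z/2Z.
  H_2: rank ker ∂_2 − rank ∂_3 = (12 − 12) − 0 = 0, and there is no ∂_3, so H_2 = 0.

H_0 ≅ Z^2,  H_1 ≅ Z ⊕ Z/2Z,  H_2 = 0.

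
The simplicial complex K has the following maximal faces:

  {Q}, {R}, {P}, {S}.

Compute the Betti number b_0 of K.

b_0 = 4.

Take the total order P < Q < R < S on the vertex set. Then K (dimension 0) consists of the simplices:

  0-simplices (4): P, Q, R, S

giving chain groups C_0 ≅ Z^4.

Now H_k = ker ∂_k / im ∂_{k+1}, so:

  H_0: rank C_0 − rank ∂_1 = 4 − 0 = 4, and there is no ∂_1, so H_0 ≅ Z^4.

(K is a triangulation of a set of 4 points.)

Hence the Betti numbers are b_0 = 4.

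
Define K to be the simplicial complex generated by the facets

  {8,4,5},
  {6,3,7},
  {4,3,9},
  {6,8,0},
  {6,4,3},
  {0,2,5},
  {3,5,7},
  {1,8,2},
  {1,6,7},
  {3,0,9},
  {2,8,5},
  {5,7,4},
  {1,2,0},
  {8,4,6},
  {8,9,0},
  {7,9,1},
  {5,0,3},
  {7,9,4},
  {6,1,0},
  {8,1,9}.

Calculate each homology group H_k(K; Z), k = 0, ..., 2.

Order the vertices as 0 < 1 < 2 < 3 < 4 < 5 < 6 < 7 < 8 < 9. Listing each simplex with vertices in this order, K has dimension 2 with simplices:

  0-simplices (10): [0], [1], [2], [3], [4], [5], [6], [7], [8], [9]
  1-simplices (30): (30 of them)
  2-simplices (20): (20 of them)

giving chain groups C_0 ≅ Z^10, C_1 ≅ Z^30, C_2 ≅ Z^20.

The boundary map ∂_1: C_1 → C_0 is given by ∂[p,q] = [q] − [p]. For instance
  ∂[4,5] = [5] − [4].
The resulting 10×30 matrix has rank 9, and its Smith normal form has invariant factors (1,1,1,1,1,1,1,1,1).

The boundary map ∂_2: C_2 → C_1 maps a triangle to the signed sum of its edges. For instance
  ∂[1,2,8] = [2,8] − [1,8] + [1,2],
  ∂[4,5,8] = [5,8] − [4,8] + [4,5].
The 30×20 boundary matrix has rank 20 and Smith normal form diag(1,1,1,1,1,1,1,1,1,1,1,1,1,1,1,1,1,1,1,2).

From H_k ≅ ker(∂_k) / im(∂_{k+1}) we obtain:

  H_0: rank C_0 − rank ∂_1 = 10 − 9 = 1, and the invariant factors of ∂_1 are all 1, so H_0 = Z.
  H_1: rank ker ∂_1 − rank ∂_2 = (30 − 9) − 20 = 1, and ∂_2 has invariant factor 2 > 1, so H_1 = Z ⊕ Z/2.
  H_2: rank ker ∂_2 − rank ∂_3 = (20 − 20) − 0 = 0, and there is no ∂_3, so H_2 = 0.

As a check, the Euler characteristic is 10 − 30 + 20 = 0, which agrees with 1 − 1 + 0 = 0.

H_0 = Z,  H_1 = Z ⊕ Z/2,  H_2 = 0.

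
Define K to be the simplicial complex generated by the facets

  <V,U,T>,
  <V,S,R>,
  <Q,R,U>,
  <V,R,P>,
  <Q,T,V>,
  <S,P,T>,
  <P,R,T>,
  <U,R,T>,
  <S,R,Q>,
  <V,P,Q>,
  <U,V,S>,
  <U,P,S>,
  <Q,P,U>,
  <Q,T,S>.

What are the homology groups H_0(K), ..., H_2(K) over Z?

H_0 ≅ Z,  H_1 ≅ Z^2,  H_2 ≅ Z.

K has 7 vertices, 21 edges, 14 triangles.
rank ∂_0 = 0, rank ∂_1 = 6 ⇒ b_0 = 7 − 0 − 6 = 1; all invariant factors of ∂_1 are 1 so no torsion. So H_0 ≅ Z.
rank ∂_1 = 6, rank ∂_2 = 13 ⇒ b_1 = 21 − 6 − 13 = 2; all invariant factors of ∂_2 are 1 so no torsion. So H_1 ≅ Z^2.
rank ∂_2 = 13, rank ∂_3 = 0 ⇒ b_2 = 14 − 13 − 0 = 1. So H_2 ≅ Z.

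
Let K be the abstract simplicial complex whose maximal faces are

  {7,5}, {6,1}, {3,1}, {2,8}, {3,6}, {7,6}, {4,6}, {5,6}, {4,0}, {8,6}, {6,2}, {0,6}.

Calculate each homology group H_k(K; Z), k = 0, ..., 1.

H_0 = Z,  H_1 = Z^4.

Order the vertices as 0 < 1 < 2 < 3 < 4 < 5 < 6 < 7 < 8. Listing each simplex with vertices in this order, K has dimension 1 with simplices:

  0-simplices (9): [0], [1], [2], [3], [4], [5], [6], [7], [8]
  1-simplices (12): [0,4], [0,6], [1,3], [1,6], [2,6], [2,8], [3,6], [4,6], [5,6], [5,7], [6,7], [6,8]

giving chain groups C_0 ≅ Z^9, C_1 ≅ Z^12.

Boundary ∂_1: C_1 → C_0 is given by ∂[p,q] = [q] − [p].
The 9×12 boundary matrix has rank 8 and Smith normal form diag(1,1,1,1,1,1,1,1).

Computing H_k = (kernel of ∂_k) / (image of ∂_{k+1}):

  H_0: rank C_0 − rank ∂_1 = 9 − 8 = 1, and the invariant factors of ∂_1 are all 1, so H_0 ≅ Z.
  H_1: rank ker ∂_1 − rank ∂_2 = (12 − 8) − 0 = 4, and there is no ∂_2, so H_1 ≅ Z^4.

As a check, the Euler characteristic is 9 − 12 = -3, which agrees with 1 − 4 = -3.
(K is a triangulation of a wedge of 4 circles.)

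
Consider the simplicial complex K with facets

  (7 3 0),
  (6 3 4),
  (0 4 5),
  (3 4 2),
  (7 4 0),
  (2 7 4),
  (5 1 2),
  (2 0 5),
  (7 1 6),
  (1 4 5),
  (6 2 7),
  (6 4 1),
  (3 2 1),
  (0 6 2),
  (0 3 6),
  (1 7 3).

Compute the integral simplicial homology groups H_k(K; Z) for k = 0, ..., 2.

Take the total order 0 < 1 < 2 < 3 < 4 < 5 < 6 < 7 on the vertex set. Then K (dimension 2) consists of the simplices:

  0-simplices (8): [0], [1], [2], [3], [4], [5], [6], [7]
  1-simplices (24): (24 of them)
  2-simplices (16): [0,2,5], [0,2,6], [0,3,6], [0,3,7], [0,4,5], [0,4,7], [1,2,3], [1,2,5], [1,3,7], [1,4,5], [1,4,6], [1,6,7], [2,3,4], [2,4,7], [2,6,7], [3,4,6]

so the chain groups are C_0 ≅ Z^8, C_1 ≅ Z^24, C_2 ≅ Z^16.

∂_1: C_1 → C_0 is given by ∂[p,q] = [q] − [p]. For instance
  ∂[2,7] = [7] − [2].
The 8×24 boundary matrix has rank 7 and Smith normal form diag(1,1,1,1,1,1,1).

∂_2: C_2 → C_1 sends each 2-simplex [p,q,r] to [q,r] − [p,r] + [p,q]. For instance
  ∂[0,4,7] = [4,7] − [0,7] + [0,4],
  ∂[1,6,7] = [6,7] − [1,7] + [1,6].
As a 24×16 matrix over Z this has rank 15, with invariant factors (1,1,1,1,1,1,1,1,1,1,1,1,1,1,1).

Reading off H_k = ker ∂_k / im ∂_{k+1}:

  H_0: rank C_0 − rank ∂_1 = 8 − 7 = 1, and the invariant factors of ∂_1 are all 1, so H_0 = Z.
  H_1: rank ker ∂_1 − rank ∂_2 = (24 − 7) − 15 = 2, and the invariant factors of ∂_2 are all 1, so H_1 = Z^2.
  H_2: rank ker ∂_2 − rank ∂_3 = (16 − 15) − 0 = 1, and there is no ∂_3, so H_2 = Z.

H_0 = Z,  H_1 = Z^2,  H_2 = Z.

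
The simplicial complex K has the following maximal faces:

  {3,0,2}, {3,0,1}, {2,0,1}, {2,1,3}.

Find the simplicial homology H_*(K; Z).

Fix the vertex order 0 < 1 < 2 < 3 and write every simplex with vertices in increasing order. Then dim K = 2 and the simplices of K are:

  0-simplices (4): [0], [1], [2], [3]
  1-simplices (6): [0,1], [0,2], [0,3], [1,2], [1,3], [2,3]
  2-simplices (4): [0,1,2], [0,1,3], [0,2,3], [1,2,3]

giving chain groups C_0 ≅ Z^4, C_1 ≅ Z^6, C_2 ≅ Z^4.

The boundary map ∂_1: C_1 → C_0 is given by ∂[p,q] = [q] − [p].
The 4×6 boundary matrix has rank 3 and Smith normal form diag(1,1,1).

Boundary ∂_2: C_2 → C_1 sends each 2-simplex [p,q,r] to [q,r] − [p,r] + [p,q]. For instance
  ∂[0,1,2] = [1,2] − [0,2] + [0,1],
  ∂[0,2,3] = [2,3] − [0,3] + [0,2].
As a 6×4 matrix over Z this has rank 3, with invariant factors (1,1,1).

Reading off H_k = ker ∂_k / im ∂_{k+1}:

  H_0: rank C_0 − rank ∂_1 = 4 − 3 = 1, and the invariant factors of ∂_1 are all 1, so H_0 = Z.
  H_1: rank ker ∂_1 − rank ∂_2 = (6 − 3) − 3 = 0, and the invariant factors of ∂_2 are all 1, so H_1 = 0.
  H_2: rank ker ∂_2 − rank ∂_3 = (4 − 3) − 0 = 1, and there is no ∂_3, so H_2 = Z.

As a check, the Euler characteristic is 4 − 6 + 4 = 2, which agrees with 1 − 0 + 1 = 2.
(K is a triangulation of the 2-sphere S^2.)

H_0 ≅ Z,  H_1 = 0,  H_2 ≅ Z.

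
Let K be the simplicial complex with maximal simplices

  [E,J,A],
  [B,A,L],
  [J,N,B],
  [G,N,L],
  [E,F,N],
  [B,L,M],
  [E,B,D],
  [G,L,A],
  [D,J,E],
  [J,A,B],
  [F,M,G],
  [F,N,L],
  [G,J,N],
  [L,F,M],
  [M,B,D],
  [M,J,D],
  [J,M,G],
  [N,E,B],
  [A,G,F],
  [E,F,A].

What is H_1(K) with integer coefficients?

H_1 ≅ Z ⊕ Z_2.

Order the vertices as A < B < D < E < F < G < J < L < M < N. Listing each simplex with vertices in this order, K has dimension 2 with simplices:

  0-simplices (10): A, B, D, E, F, G, J, L, M, N
  1-simplices (30): AB, AE, AF, AG, AJ, AL, BD, BE, BJ, BL, BM, BN, DE, DJ, DM, EF, EJ, EN, FG, FL, FM, FN, GJ, GL, GM, GN, JM, JN, LM, LN
  2-simplices (20): ABJ, ABL, AEF, AEJ, AFG, AGL, BDE, BDM, BEN, BJN, BLM, DEJ, DJM, EFN, FGM, FLM, FLN, GJM, GJN, GLN

giving chain groups C_0 ≅ Z^10, C_1 ≅ Z^30, C_2 ≅ Z^20.

The boundary map ∂_1: C_1 → C_0 is given by ∂[p,q] = [q] − [p].
As a 10×30 matrix over Z this has rank 9, with invariant factors (1,1,1,1,1,1,1,1,1).

The boundary map ∂_2: C_2 → C_1 acts by ∂[p,q,r] = [q,r] − [p,r] + [p,q]. For instance
  ∂AFG = FG − AG + AF,
  ∂GJM = JM − GM + GJ.
The resulting 30×20 matrix has rank 20, and its Smith normal form has invariant factors (1,1,1,1,1,1,1,1,1,1,1,1,1,1,1,1,1,1,1,2).

From H_k ≅ ker(∂_k) / im(∂_{k+1}) we obtain:

  H_1: rank ker ∂_1 − rank ∂_2 = (30 − 9) − 20 = 1, and ∂_2 has invariant factor 2 > 1, so H_1 ≅ Z ⊕ Z_2.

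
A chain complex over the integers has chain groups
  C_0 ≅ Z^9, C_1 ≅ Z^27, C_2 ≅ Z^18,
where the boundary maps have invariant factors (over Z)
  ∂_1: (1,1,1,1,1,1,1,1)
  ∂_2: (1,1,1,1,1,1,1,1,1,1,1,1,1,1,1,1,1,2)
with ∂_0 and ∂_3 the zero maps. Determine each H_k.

H_0: b_0 = 9 − 0 − 8 = 1; torsion from ∂_1 factors > 1: none. So H_0 ≅ Z.
H_1: b_1 = 27 − 8 − 18 = 1; torsion from ∂_2 factors > 1: [2]. So H_1 ≅ Z ⊕ Z_2.
H_2: b_2 = 18 − 18 − 0 = 0; torsion from ∂_3 factors > 1: none. So H_2 ≅ 0.

H_0 ≅ Z,  H_1 ≅ Z ⊕ Z_2,  H_2 = 0.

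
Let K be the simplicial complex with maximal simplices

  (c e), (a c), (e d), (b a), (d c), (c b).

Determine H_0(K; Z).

Order the vertices as a < b < c < d < e. Listing each simplex with vertices in this order, K has dimension 1 with simplices:

  0-simplices (5): a, b, c, d, e
  1-simplices (6): ab, ac, bc, cd, ce, de

giving chain groups C_0 ≅ Z^5, C_1 ≅ Z^6.

Boundary ∂_1: C_1 → C_0 sends each edge [p,q] (with p < q) to q − p.
This gives a 5×6 integer matrix of rank 4; reducing to Smith normal form yields diagonal entries (1,1,1,1).

Reading off H_k = ker ∂_k / im ∂_{k+1}:

  H_0: rank C_0 − rank ∂_1 = 5 − 4 = 1, and the invariant factors of ∂_1 are all 1, so H_0 = Z.

H_0 ≅ Z.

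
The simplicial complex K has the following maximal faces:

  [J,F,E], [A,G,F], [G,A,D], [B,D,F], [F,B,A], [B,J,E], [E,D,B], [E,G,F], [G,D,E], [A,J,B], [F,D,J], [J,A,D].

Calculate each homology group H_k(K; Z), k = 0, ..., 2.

H_0 ≅ Z,  H_1 ≅ Z/2Z,  H_2 = 0.

We work with the vertex ordering A < B < D < E < F < G < J. The simplices of K, each written with vertices in increasing order, are:

  0-simplices (7): A, B, D, E, F, G, J
  1-simplices (18): AB, AD, AF, AG, AJ, BD, BE, BF, BJ, DE, DF, DG, DJ, EF, EG, EJ, FG, FJ
  2-simplices (12): ABF, ABJ, ADG, ADJ, AFG, BDE, BDF, BEJ, DEG, DFJ, EFG, EFJ

Hence C_0 ≅ Z^7, C_1 ≅ Z^18, C_2 ≅ Z^12.

∂_1: C_1 → C_0 sends each edge [p,q] (with p < q) to q − p. For instance
  ∂EJ = J − E.
As a 7×18 matrix over Z this has rank 6, with invariant factors (1,1,1,1,1,1).

The boundary map ∂_2: C_2 → C_1 maps a triangle to the signed sum of its edges. For instance
  ∂BDF = DF − BF + BD,
  ∂AFG = FG − AG + AF.
The resulting 18×12 matrix has rank 12, and its Smith normal form has invariant factors (1,1,1,1,1,1,1,1,1,1,1,2).

Computing H_k = (kernel of ∂_k) / (image of ∂_{k+1}):

  H_0: rank C_0 − rank ∂_1 = 7 − 6 = 1, and the invariant factors of ∂_1 are all 1, so H_0 ≅ Z.
  H_1: rank ker ∂_1 − rank ∂_2 = (18 − 6) − 12 = 0, and ∂_2 has invariant factor 2 > 1, so H_1 ≅ Z/2Z.
  H_2: rank ker ∂_2 − rank ∂_3 = (12 − 12) − 0 = 0, and there is no ∂_3, so H_2 ≅ 0.

As a check, the Euler characteristic is 7 − 18 + 12 = 1, which agrees with 1 − 0 + 0 = 1.
(K is a triangulation of the real projective plane RP^2.)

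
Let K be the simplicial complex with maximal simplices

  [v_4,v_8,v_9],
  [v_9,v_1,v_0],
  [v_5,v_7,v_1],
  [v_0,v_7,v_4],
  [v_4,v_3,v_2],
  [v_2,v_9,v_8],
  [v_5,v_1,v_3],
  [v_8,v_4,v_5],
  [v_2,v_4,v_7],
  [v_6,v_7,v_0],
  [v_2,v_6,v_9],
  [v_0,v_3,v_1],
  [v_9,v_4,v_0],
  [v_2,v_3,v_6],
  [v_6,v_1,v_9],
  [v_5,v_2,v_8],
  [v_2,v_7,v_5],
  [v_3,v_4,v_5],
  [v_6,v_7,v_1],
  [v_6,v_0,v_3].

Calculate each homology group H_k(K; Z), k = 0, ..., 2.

H_0 = Z,  H_1 = Z ⊕ Z/2,  H_2 = 0.

K has 10 vertices, 30 edges, 20 triangles.
rank ∂_0 = 0, rank ∂_1 = 9 ⇒ b_0 = 10 − 0 − 9 = 1; all invariant factors of ∂_1 are 1 so no torsion. So H_0 ≅ Z.
rank ∂_1 = 9, rank ∂_2 = 20 ⇒ b_1 = 30 − 9 − 20 = 1; ∂_2 has invariant factor(s) [2] giving torsion. So H_1 ≅ Z ⊕ Z/2.
rank ∂_2 = 20, rank ∂_3 = 0 ⇒ b_2 = 20 − 20 − 0 = 0. So H_2 ≅ 0.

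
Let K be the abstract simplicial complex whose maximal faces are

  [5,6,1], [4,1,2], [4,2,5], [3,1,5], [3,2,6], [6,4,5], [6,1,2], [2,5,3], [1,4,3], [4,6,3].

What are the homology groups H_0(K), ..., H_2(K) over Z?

H_0 = Z,  H_1 = Z/2Z,  H_2 = 0.

We work with the vertex ordering 1 < 2 < 3 < 4 < 5 < 6. The simplices of K, each written with vertices in increasing order, are:

  0-simplices (6): [1], [2], [3], [4], [5], [6]
  1-simplices (15): [1,2], [1,3], [1,4], [1,5], [1,6], [2,3], [2,4], [2,5], [2,6], [3,4], [3,5], [3,6], [4,5], [4,6], [5,6]
  2-simplices (10): [1,2,4], [1,2,6], [1,3,4], [1,3,5], [1,5,6], [2,3,5], [2,3,6], [2,4,5], [3,4,6], [4,5,6]

so the chain groups are C_0 ≅ Z^6, C_1 ≅ Z^15, C_2 ≅ Z^10.

Boundary ∂_1: C_1 → C_0 is given by ∂[p,q] = [q] − [p].
The 6×15 boundary matrix has rank 5 and Smith normal form diag(1,1,1,1,1).

Boundary ∂_2: C_2 → C_1 maps a triangle to the signed sum of its edges. For instance
  ∂[3,4,6] = [4,6] − [3,6] + [3,4],
  ∂[1,5,6] = [5,6] − [1,6] + [1,5].
This gives a 15×10 integer matrix of rank 10; reducing to Smith normal form yields diagonal entries (1,1,1,1,1,1,1,1,1,2).

From H_k ≅ ker(∂_k) / im(∂_{k+1}) we obtain:

  H_0: rank C_0 − rank ∂_1 = 6 − 5 = 1, and the invariant factors of ∂_1 are all 1, so H_0 = Z.
  H_1: rank ker ∂_1 − rank ∂_2 = (15 − 5) − 10 = 0, and ∂_2 has invariant factor 2 > 1, so H_1 = Z/2Z.
  H_2: rank ker ∂_2 − rank ∂_3 = (10 − 10) − 0 = 0, and there is no ∂_3, so H_2 = 0.

As a check, the Euler characteristic is 6 − 15 + 10 = 1, which agrees with 1 − 0 + 0 = 1.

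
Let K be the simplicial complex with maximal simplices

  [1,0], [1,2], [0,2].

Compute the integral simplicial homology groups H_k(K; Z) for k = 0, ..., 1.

H_0 ≅ Z,  H_1 ≅ Z.

K has 3 vertices, 3 edges.
rank ∂_0 = 0, rank ∂_1 = 2 ⇒ b_0 = 3 − 0 − 2 = 1; all invariant factors of ∂_1 are 1 so no torsion. So H_0 ≅ Z.
rank ∂_1 = 2, rank ∂_2 = 0 ⇒ b_1 = 3 − 2 − 0 = 1. So H_1 ≅ Z.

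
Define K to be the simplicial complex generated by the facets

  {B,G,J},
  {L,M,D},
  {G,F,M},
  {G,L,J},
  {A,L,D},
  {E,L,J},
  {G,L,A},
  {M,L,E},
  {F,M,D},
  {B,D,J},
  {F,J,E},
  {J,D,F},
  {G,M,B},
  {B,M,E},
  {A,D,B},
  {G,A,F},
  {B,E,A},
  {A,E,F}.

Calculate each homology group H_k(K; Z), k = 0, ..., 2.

H_0 = Z,  H_1 = Z^2,  H_2 = Z.

Fix the vertex order A < B < D < E < F < G < J < L < M and write every simplex with vertices in increasing order. Then dim K = 2 and the simplices of K are:

  0-simplices (9): A, B, D, E, F, G, J, L, M
  1-simplices (27): AB, AD, AE, AF, AG, AL, BD, BE, BG, BJ, BM, DF, DJ, DL, DM, EF, EJ, EL, EM, FG, FJ, FM, GJ, GL, GM, JL, LM
  2-simplices (18): ABD, ABE, ADL, AEF, AFG, AGL, BDJ, BEM, BGJ, BGM, DFJ, DFM, DLM, EFJ, EJL, ELM, FGM, GJL

giving chain groups C_0 ≅ Z^9, C_1 ≅ Z^27, C_2 ≅ Z^18.

∂_1: C_1 → C_0 is given by ∂[p,q] = [q] − [p].
The 9×27 boundary matrix has rank 8 and Smith normal form diag(1,1,1,1,1,1,1,1).

Boundary ∂_2: C_2 → C_1 acts by ∂[p,q,r] = [q,r] − [p,r] + [p,q]. For instance
  ∂ELM = LM − EM + EL,
  ∂BDJ = DJ − BJ + BD.
The resulting 27×18 matrix has rank 17, and its Smith normal form has invariant factors (1,1,1,1,1,1,1,1,1,1,1,1,1,1,1,1,1).

Computing H_k = (kernel of ∂_k) / (image of ∂_{k+1}):

  H_0: rank C_0 − rank ∂_1 = 9 − 8 = 1, and the invariant factors of ∂_1 are all 1, so H_0 = Z.
  H_1: rank ker ∂_1 − rank ∂_2 = (27 − 8) − 17 = 2, and the invariant factors of ∂_2 are all 1, so H_1 = Z^2.
  H_2: rank ker ∂_2 − rank ∂_3 = (18 − 17) − 0 = 1, and there is no ∂_3, so H_2 = Z.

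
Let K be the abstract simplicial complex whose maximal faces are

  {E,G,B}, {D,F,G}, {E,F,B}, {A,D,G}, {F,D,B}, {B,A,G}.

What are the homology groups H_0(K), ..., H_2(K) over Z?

K has 6 vertices, 12 edges, 6 triangles.
rank ∂_0 = 0, rank ∂_1 = 5 ⇒ b_0 = 6 − 0 − 5 = 1; all invariant factors of ∂_1 are 1 so no torsion. So H_0 ≅ Z.
rank ∂_1 = 5, rank ∂_2 = 6 ⇒ b_1 = 12 − 5 − 6 = 1; all invariant factors of ∂_2 are 1 so no torsion. So H_1 ≅ Z.
rank ∂_2 = 6, rank ∂_3 = 0 ⇒ b_2 = 6 − 6 − 0 = 0. So H_2 ≅ 0.

H_0 = Z,  H_1 = Z,  H_2 = 0.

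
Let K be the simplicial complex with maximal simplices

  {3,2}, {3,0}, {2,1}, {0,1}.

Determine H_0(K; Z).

K has 4 vertices, 4 edges.
rank ∂_0 = 0, rank ∂_1 = 3 ⇒ b_0 = 4 − 0 − 3 = 1; all invariant factors of ∂_1 are 1 so no torsion. So H_0 = Z.

H_0 = Z.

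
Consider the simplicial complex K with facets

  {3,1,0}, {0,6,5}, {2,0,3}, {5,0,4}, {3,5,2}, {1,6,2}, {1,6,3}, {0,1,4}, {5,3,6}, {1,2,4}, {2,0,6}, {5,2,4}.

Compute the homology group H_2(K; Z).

Order the vertices as 0 < 1 < 2 < 3 < 4 < 5 < 6. Listing each simplex with vertices in this order, K has dimension 2 with simplices:

  0-simplices (7): [0], [1], [2], [3], [4], [5], [6]
  1-simplices (18): [0,1], [0,2], [0,3], [0,4], [0,5], [0,6], [1,2], [1,3], [1,4], [1,6], [2,3], [2,4], [2,5], [2,6], [3,5], [3,6], [4,5], [5,6]
  2-simplices (12): [0,1,3], [0,1,4], [0,2,3], [0,2,6], [0,4,5], [0,5,6], [1,2,4], [1,2,6], [1,3,6], [2,3,5], [2,4,5], [3,5,6]

Hence C_0 ≅ Z^7, C_1 ≅ Z^18, C_2 ≅ Z^12.

Boundary ∂_1: C_1 → C_0 is given by ∂[p,q] = [q] − [p].
The 7×18 boundary matrix has rank 6 and Smith normal form diag(1,1,1,1,1,1).

The boundary map ∂_2: C_2 → C_1 sends each 2-simplex [p,q,r] to [q,r] − [p,r] + [p,q]. For instance
  ∂[0,5,6] = [5,6] − [0,6] + [0,5],
  ∂[0,2,6] = [2,6] − [0,6] + [0,2].
As a 18×12 matrix over Z this has rank 12, with invariant factors (1,1,1,1,1,1,1,1,1,1,1,2).

Now H_k = ker ∂_k / im ∂_{k+1}, so:

  H_2: rank ker ∂_2 − rank ∂_3 = (12 − 12) − 0 = 0, and there is no ∂_3, so H_2 = 0.

(K is a triangulation of the real projective plane RP^2.)

H_2 = 0.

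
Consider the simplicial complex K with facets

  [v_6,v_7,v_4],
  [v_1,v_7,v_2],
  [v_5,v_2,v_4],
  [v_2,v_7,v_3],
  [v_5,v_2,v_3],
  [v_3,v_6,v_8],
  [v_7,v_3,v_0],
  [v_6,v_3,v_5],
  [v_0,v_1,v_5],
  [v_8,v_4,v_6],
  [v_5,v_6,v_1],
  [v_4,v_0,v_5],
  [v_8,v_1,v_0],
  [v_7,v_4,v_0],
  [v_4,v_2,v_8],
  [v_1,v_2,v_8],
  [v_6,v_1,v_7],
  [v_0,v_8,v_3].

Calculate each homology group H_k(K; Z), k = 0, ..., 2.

H_0 ≅ Z,  H_1 ≅ Z^2,  H_2 ≅ Z.

Order the vertices as v_0 < v_1 < v_2 < v_3 < v_4 < v_5 < v_6 < v_7 < v_8. Listing each simplex with vertices in this order, K has dimension 2 with simplices:

  0-simplices (9): [v_0], [v_1], [v_2], [v_3], [v_4], [v_5], [v_6], [v_7], [v_8]
  1-simplices (27): (27 of them)
  2-simplices (18): (18 of them)

Hence C_0 ≅ Z^9, C_1 ≅ Z^27, C_2 ≅ Z^18.

Boundary ∂_1: C_1 → C_0 sends each edge [p,q] (with p < q) to q − p.
The 9×27 boundary matrix has rank 8 and Smith normal form diag(1,1,1,1,1,1,1,1).

∂_2: C_2 → C_1 acts by ∂[p,q,r] = [q,r] − [p,r] + [p,q]. For instance
  ∂[v_1,v_6,v_7] = [v_6,v_7] − [v_1,v_7] + [v_1,v_6],
  ∂[v_0,v_3,v_7] = [v_3,v_7] − [v_0,v_7] + [v_0,v_3].
As a 27×18 matrix over Z this has rank 17, with invariant factors (1,1,1,1,1,1,1,1,1,1,1,1,1,1,1,1,1).

Reading off H_k = ker ∂_k / im ∂_{k+1}:

  H_0: rank C_0 − rank ∂_1 = 9 − 8 = 1, and the invariant factors of ∂_1 are all 1, so H_0 ≅ Z.
  H_1: rank ker ∂_1 − rank ∂_2 = (27 − 8) − 17 = 2, and the invariant factors of ∂_2 are all 1, so H_1 ≅ Z^2.
  H_2: rank ker ∂_2 − rank ∂_3 = (18 − 17) − 0 = 1, and there is no ∂_3, so H_2 ≅ Z.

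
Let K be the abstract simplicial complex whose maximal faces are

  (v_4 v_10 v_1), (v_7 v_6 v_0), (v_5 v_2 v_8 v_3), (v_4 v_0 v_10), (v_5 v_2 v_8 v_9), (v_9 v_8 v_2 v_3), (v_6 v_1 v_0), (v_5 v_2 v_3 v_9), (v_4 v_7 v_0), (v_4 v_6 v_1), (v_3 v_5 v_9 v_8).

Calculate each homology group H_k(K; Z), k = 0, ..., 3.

H_0 = Z^2,  H_1 = Z,  H_2 = 0,  H_3 = Z.

Take the total order v_0 < v_1 < v_2 < v_3 < v_4 < v_5 < v_6 < v_7 < v_8 < v_9 < v_10 on the vertex set. Then K (dimension 3) consists of the simplices:

  0-simplices (11): [v_0], [v_1], [v_2], [v_3], [v_4], [v_5], [v_6], [v_7], [v_8], [v_9], [v_10]
  1-simplices (22): (22 of them)
  2-simplices (16): (16 of them)
  3-simplices (5): [v_2,v_3,v_5,v_8], [v_2,v_3,v_5,v_9], [v_2,v_3,v_8,v_9], [v_2,v_5,v_8,v_9], [v_3,v_5,v_8,v_9]

Hence C_0 ≅ Z^11, C_1 ≅ Z^22, C_2 ≅ Z^16, C_3 ≅ Z^5.

Boundary ∂_1: C_1 → C_0 is given by ∂[p,q] = [q] − [p]. For instance
  ∂[v_1,v_6] = [v_6] − [v_1].
The resulting 11×22 matrix has rank 9, and its Smith normal form has invariant factors (1,1,1,1,1,1,1,1,1).

Boundary ∂_2: C_2 → C_1 acts by ∂[p,q,r] = [q,r] − [p,r] + [p,q]. For instance
  ∂[v_2,v_3,v_9] = [v_3,v_9] − [v_2,v_9] + [v_2,v_3],
  ∂[v_5,v_8,v_9] = [v_8,v_9] − [v_5,v_9] + [v_5,v_8].
This gives a 22×16 integer matrix of rank 12; reducing to Smith normal form yields diagonal entries (1,1,1,1,1,1,1,1,1,1,1,1).

Boundary ∂_3: C_3 → C_2 sends each 3-simplex σ to the alternating sum Σ_i (−1)^i (σ with its i-th vertex removed). For instance
  ∂[v_2,v_3,v_5,v_8] = [v_3,v_5,v_8] − [v_2,v_5,v_8] + [v_2,v_3,v_8] − [v_2,v_3,v_5],
  ∂[v_2,v_3,v_8,v_9] = [v_3,v_8,v_9] − [v_2,v_8,v_9] + [v_2,v_3,v_9] − [v_2,v_3,v_8].
This gives a 16×5 integer matrix of rank 4; reducing to Smith normal form yields diagonal entries (1,1,1,1).

Reading off H_k = ker ∂_k / im ∂_{k+1}:

  H_0: rank C_0 − rank ∂_1 = 11 − 9 = 2, and the invariant factors of ∂_1 are all 1, so H_0 ≅ Z^2.
  H_1: rank ker ∂_1 − rank ∂_2 = (22 − 9) − 12 = 1, and the invariant factors of ∂_2 are all 1, so H_1 ≅ Z.
  H_2: rank ker ∂_2 − rank ∂_3 = (16 − 12) − 4 = 0, and the invariant factors of ∂_3 are all 1, so H_2 ≅ 0.
  H_3: rank ker ∂_3 − rank ∂_4 = (5 − 4) − 0 = 1, and there is no ∂_4, so H_3 ≅ Z.

(K is a triangulation of the disjoint union of the cylinder S^1 x I and the 3-sphere S^3.)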